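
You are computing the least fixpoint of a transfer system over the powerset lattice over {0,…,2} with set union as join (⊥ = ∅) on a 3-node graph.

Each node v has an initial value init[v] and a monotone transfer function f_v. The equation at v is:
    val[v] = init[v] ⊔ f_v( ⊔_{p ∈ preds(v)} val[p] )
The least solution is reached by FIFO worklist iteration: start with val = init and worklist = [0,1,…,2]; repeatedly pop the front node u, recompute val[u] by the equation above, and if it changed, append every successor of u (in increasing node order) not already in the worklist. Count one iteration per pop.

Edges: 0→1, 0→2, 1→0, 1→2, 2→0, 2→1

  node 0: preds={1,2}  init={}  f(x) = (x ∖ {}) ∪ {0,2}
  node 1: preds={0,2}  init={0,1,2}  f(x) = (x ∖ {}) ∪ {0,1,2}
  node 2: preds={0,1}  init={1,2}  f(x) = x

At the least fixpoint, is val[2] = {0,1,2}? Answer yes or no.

Worklist (5 pops):
  #1 pop 0: in={0,1,2} → {0,1,2} (was {}); enqueue []
  #2 pop 1: in={0,1,2} → {0,1,2} (no change)
  #3 pop 2: in={0,1,2} → {0,1,2} (was {1,2}); enqueue [0,1]
  #4 pop 0: in={0,1,2} → {0,1,2} (no change)
  #5 pop 1: in={0,1,2} → {0,1,2} (no change)

Fixpoint:
  val[0] = {0,1,2}
  val[1] = {0,1,2}
  val[2] = {0,1,2}

yes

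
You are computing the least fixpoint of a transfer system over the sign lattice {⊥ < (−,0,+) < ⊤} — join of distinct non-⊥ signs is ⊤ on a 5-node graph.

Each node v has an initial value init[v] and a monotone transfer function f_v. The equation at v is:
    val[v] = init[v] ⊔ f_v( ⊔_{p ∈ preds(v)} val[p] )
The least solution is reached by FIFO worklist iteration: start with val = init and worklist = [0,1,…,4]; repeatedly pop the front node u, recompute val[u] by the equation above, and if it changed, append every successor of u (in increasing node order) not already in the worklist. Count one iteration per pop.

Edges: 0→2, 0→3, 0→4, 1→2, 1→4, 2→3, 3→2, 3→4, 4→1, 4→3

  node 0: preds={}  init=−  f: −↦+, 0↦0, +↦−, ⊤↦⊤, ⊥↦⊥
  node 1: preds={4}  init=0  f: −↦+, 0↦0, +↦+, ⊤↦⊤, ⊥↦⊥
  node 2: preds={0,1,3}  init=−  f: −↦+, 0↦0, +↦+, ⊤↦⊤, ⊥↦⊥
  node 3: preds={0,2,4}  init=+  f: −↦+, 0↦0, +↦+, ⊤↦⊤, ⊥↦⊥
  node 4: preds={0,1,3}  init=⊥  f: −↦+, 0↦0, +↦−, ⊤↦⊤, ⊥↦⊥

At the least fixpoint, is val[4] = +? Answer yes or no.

Trace (10 dequeues):
  [1] u=0 | in ⊥ | out − | ==
  [2] u=1 | in ⊥ | out 0 | ==
  [3] u=2 | in ⊤ | out ⊤ | prev − | push {}
  [4] u=3 | in ⊤ | out ⊤ | prev + | push {2}
  [5] u=4 | in ⊤ | out ⊤ | prev ⊥ | push {1,3}
  [6] u=2 | in ⊤ | out ⊤ | ==
  [7] u=1 | in ⊤ | out ⊤ | prev 0 | push {2,4}
  [8] u=3 | in ⊤ | out ⊤ | ==
  [9] u=2 | in ⊤ | out ⊤ | ==
  [10] u=4 | in ⊤ | out ⊤ | ==

Converged values:
  [0] −
  [1] ⊤
  [2] ⊤
  [3] ⊤
  [4] ⊤

no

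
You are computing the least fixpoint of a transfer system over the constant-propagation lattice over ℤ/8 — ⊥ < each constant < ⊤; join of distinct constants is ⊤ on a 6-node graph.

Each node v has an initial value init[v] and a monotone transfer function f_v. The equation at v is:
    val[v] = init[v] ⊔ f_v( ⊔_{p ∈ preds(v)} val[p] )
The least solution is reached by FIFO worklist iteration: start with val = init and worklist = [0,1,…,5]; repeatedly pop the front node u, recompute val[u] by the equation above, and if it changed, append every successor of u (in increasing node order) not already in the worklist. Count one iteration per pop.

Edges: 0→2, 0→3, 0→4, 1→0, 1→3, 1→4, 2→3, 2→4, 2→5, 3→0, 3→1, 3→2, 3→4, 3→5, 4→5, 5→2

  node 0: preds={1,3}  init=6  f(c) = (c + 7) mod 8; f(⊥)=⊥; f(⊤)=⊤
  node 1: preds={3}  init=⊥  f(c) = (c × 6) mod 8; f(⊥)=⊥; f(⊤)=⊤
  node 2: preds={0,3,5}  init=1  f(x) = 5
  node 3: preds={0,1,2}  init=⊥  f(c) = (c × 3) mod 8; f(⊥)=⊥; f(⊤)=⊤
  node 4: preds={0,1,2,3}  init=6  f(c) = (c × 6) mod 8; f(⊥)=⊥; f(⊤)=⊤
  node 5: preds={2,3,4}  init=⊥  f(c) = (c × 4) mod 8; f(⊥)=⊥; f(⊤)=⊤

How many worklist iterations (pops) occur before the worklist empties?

Iteration log — 12 steps:
  step 1. node 0  ⊔preds=⊥  new=6  stable
  step 2. node 1  ⊔preds=⊥  new=⊥  stable
  step 3. node 2  ⊔preds=6  new=⊤  old=1  +wl: 
  step 4. node 3  ⊔preds=⊤  new=⊤  old=⊥  +wl: 0,1,2
  step 5. node 4  ⊔preds=⊤  new=⊤  old=6  +wl: 
  step 6. node 5  ⊔preds=⊤  new=⊤  old=⊥  +wl: 
  step 7. node 0  ⊔preds=⊤  new=⊤  old=6  +wl: 3,4
  step 8. node 1  ⊔preds=⊤  new=⊤  old=⊥  +wl: 0
  step 9. node 2  ⊔preds=⊤  new=⊤  stable
  step 10. node 3  ⊔preds=⊤  new=⊤  stable
  step 11. node 4  ⊔preds=⊤  new=⊤  stable
  step 12. node 0  ⊔preds=⊤  new=⊤  stable

Least fixpoint reached:
  node 0: ⊤
  node 1: ⊤
  node 2: ⊤
  node 3: ⊤
  node 4: ⊤
  node 5: ⊤

12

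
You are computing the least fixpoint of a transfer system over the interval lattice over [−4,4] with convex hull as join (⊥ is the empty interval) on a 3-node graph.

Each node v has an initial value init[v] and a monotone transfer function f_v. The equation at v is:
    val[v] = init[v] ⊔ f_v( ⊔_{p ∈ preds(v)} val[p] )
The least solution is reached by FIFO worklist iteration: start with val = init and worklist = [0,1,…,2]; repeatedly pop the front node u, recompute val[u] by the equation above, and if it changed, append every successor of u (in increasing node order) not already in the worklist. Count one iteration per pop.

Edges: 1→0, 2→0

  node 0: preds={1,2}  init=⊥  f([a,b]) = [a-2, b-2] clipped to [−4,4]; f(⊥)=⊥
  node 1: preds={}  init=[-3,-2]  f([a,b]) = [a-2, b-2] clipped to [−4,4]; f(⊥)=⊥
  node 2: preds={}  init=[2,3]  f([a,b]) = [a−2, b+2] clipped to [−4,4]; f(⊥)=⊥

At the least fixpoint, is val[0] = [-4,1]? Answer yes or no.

Iteration log — 3 steps:
  step 1. node 0  ⊔preds=[-3,3]  new=[-4,1]  old=⊥  +wl: 
  step 2. node 1  ⊔preds=⊥  new=[-3,-2]  stable
  step 3. node 2  ⊔preds=⊥  new=[2,3]  stable

Least fixpoint reached:
  node 0: [-4,1]
  node 1: [-3,-2]
  node 2: [2,3]

yes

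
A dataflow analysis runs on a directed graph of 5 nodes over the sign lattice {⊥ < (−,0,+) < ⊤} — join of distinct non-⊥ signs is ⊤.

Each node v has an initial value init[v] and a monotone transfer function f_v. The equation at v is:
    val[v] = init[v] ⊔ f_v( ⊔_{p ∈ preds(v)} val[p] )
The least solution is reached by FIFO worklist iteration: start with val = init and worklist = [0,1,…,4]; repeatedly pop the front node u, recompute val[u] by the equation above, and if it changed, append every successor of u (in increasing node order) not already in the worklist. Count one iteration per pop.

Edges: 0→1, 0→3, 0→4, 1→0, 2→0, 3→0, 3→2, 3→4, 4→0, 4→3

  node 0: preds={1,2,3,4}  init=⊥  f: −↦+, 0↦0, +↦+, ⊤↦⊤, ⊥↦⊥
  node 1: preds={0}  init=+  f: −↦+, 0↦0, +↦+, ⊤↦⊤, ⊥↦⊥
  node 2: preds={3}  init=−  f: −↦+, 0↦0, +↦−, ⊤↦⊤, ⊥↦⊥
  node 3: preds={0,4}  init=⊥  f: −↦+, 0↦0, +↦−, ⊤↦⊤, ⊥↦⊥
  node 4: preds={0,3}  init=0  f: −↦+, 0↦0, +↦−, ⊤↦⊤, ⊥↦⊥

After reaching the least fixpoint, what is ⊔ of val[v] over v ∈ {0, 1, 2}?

Iteration log — 9 steps:
  step 1. node 0  ⊔preds=⊤  new=⊤  old=⊥  +wl: 
  step 2. node 1  ⊔preds=⊤  new=⊤  old=+  +wl: 0
  step 3. node 2  ⊔preds=⊥  new=−  stable
  step 4. node 3  ⊔preds=⊤  new=⊤  old=⊥  +wl: 2
  step 5. node 4  ⊔preds=⊤  new=⊤  old=0  +wl: 3
  step 6. node 0  ⊔preds=⊤  new=⊤  stable
  step 7. node 2  ⊔preds=⊤  new=⊤  old=−  +wl: 0
  step 8. node 3  ⊔preds=⊤  new=⊤  stable
  step 9. node 0  ⊔preds=⊤  new=⊤  stable

Least fixpoint reached:
  node 0: ⊤
  node 1: ⊤
  node 2: ⊤
  node 3: ⊤
  node 4: ⊤

⊤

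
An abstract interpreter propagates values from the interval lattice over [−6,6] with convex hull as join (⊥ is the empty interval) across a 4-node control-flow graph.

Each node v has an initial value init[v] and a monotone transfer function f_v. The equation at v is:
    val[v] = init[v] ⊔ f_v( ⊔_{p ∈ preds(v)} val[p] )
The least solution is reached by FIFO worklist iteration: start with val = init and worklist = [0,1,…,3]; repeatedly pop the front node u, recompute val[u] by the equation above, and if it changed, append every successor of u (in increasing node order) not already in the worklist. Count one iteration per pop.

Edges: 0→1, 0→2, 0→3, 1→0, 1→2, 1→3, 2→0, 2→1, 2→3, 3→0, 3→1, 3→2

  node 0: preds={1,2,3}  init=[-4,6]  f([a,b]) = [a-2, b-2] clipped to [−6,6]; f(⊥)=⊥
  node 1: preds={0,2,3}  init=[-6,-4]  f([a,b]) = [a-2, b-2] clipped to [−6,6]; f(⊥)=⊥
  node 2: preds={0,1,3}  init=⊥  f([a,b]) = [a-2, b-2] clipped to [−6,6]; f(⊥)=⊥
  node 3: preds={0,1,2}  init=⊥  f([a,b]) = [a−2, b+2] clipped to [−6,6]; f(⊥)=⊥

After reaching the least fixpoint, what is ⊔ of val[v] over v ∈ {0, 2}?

[-6,6]

Trace (7 dequeues):
  [1] u=0 | in [-6,-4] | out [-6,6] | prev [-4,6] | push {}
  [2] u=1 | in [-6,6] | out [-6,4] | prev [-6,-4] | push {0}
  [3] u=2 | in [-6,6] | out [-6,4] | prev ⊥ | push {1}
  [4] u=3 | in [-6,6] | out [-6,6] | prev ⊥ | push {2}
  [5] u=0 | in [-6,6] | out [-6,6] | ==
  [6] u=1 | in [-6,6] | out [-6,4] | ==
  [7] u=2 | in [-6,6] | out [-6,4] | ==

Converged values:
  [0] [-6,6]
  [1] [-6,4]
  [2] [-6,4]
  [3] [-6,6]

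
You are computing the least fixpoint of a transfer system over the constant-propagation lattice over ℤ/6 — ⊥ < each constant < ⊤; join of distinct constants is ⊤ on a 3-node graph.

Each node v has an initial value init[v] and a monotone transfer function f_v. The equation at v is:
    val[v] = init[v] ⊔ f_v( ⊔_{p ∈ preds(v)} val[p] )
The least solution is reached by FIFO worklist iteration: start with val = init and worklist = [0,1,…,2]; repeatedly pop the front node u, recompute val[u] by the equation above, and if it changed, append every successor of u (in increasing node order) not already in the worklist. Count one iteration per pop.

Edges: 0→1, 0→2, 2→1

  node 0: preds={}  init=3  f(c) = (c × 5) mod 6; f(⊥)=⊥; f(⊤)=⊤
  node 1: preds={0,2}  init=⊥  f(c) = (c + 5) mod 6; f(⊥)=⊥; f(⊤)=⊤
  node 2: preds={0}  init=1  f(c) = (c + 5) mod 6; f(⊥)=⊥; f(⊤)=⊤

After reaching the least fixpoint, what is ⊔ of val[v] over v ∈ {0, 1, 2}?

Trace (4 dequeues):
  [1] u=0 | in ⊥ | out 3 | ==
  [2] u=1 | in ⊤ | out ⊤ | prev ⊥ | push {}
  [3] u=2 | in 3 | out ⊤ | prev 1 | push {1}
  [4] u=1 | in ⊤ | out ⊤ | ==

Converged values:
  [0] 3
  [1] ⊤
  [2] ⊤

⊤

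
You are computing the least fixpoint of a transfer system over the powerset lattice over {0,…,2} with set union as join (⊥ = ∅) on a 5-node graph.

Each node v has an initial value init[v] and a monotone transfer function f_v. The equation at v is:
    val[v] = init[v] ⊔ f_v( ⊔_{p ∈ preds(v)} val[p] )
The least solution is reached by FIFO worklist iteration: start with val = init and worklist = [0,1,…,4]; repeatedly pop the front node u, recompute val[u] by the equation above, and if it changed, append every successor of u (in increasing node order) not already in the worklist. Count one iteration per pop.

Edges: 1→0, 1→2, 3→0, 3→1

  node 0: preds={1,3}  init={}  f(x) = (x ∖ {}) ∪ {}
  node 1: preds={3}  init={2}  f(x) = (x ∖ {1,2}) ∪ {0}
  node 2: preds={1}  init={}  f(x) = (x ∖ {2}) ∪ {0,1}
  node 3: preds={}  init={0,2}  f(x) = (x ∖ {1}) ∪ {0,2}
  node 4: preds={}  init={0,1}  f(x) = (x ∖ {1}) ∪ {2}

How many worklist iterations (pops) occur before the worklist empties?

6

Iteration log — 6 steps:
  step 1. node 0  ⊔preds={0,2}  new={0,2}  old={}  +wl: 
  step 2. node 1  ⊔preds={0,2}  new={0,2}  old={2}  +wl: 0
  step 3. node 2  ⊔preds={0,2}  new={0,1}  old={}  +wl: 
  step 4. node 3  ⊔preds={}  new={0,2}  stable
  step 5. node 4  ⊔preds={}  new={0,1,2}  old={0,1}  +wl: 
  step 6. node 0  ⊔preds={0,2}  new={0,2}  stable

Least fixpoint reached:
  node 0: {0,2}
  node 1: {0,2}
  node 2: {0,1}
  node 3: {0,2}
  node 4: {0,1,2}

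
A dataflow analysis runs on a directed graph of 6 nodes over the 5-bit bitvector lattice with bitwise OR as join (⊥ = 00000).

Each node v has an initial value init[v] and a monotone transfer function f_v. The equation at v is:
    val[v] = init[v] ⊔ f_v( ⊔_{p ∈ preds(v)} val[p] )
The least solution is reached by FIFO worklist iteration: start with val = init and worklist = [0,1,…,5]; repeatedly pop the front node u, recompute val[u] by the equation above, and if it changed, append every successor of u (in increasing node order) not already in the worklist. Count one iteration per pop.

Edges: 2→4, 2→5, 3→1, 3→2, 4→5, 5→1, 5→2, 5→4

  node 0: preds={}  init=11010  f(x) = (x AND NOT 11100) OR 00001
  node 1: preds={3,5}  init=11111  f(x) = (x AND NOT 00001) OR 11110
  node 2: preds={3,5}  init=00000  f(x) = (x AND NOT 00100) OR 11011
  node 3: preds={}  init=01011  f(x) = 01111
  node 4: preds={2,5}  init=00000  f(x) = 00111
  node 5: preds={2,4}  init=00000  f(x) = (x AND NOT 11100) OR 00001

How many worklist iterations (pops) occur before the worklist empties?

Worklist (9 pops):
  #1 pop 0: in=00000 → 11011 (was 11010); enqueue []
  #2 pop 1: in=01011 → 11111 (no change)
  #3 pop 2: in=01011 → 11011 (was 00000); enqueue []
  #4 pop 3: in=00000 → 01111 (was 01011); enqueue [1,2]
  #5 pop 4: in=11011 → 00111 (was 00000); enqueue []
  #6 pop 5: in=11111 → 00011 (was 00000); enqueue [4]
  #7 pop 1: in=01111 → 11111 (no change)
  #8 pop 2: in=01111 → 11011 (no change)
  #9 pop 4: in=11011 → 00111 (no change)

Fixpoint:
  val[0] = 11011
  val[1] = 11111
  val[2] = 11011
  val[3] = 01111
  val[4] = 00111
  val[5] = 00011

9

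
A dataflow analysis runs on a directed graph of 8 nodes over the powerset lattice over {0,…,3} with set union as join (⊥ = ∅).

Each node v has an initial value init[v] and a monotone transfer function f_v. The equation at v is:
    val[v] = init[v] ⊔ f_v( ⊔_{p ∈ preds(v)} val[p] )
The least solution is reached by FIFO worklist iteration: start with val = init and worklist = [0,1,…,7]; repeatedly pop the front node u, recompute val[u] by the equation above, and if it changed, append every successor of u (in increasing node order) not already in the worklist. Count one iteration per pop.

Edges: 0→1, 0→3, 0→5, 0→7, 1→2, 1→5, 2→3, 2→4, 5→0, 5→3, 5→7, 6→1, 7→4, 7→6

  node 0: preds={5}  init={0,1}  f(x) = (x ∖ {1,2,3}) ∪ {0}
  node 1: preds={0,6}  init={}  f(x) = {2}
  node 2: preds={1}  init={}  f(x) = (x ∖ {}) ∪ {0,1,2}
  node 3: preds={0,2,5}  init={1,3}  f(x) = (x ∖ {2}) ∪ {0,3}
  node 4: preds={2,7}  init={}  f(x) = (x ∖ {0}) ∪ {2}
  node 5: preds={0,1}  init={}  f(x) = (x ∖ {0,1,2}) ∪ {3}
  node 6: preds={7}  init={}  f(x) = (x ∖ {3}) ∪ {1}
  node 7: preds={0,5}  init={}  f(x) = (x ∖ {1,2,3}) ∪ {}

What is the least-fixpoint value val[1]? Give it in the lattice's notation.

{2}

Iteration log — 14 steps:
  step 1. node 0  ⊔preds={}  new={0,1}  stable
  step 2. node 1  ⊔preds={0,1}  new={2}  old={}  +wl: 
  step 3. node 2  ⊔preds={2}  new={0,1,2}  old={}  +wl: 
  step 4. node 3  ⊔preds={0,1,2}  new={0,1,3}  old={1,3}  +wl: 
  step 5. node 4  ⊔preds={0,1,2}  new={1,2}  old={}  +wl: 
  step 6. node 5  ⊔preds={0,1,2}  new={3}  old={}  +wl: 0,3
  step 7. node 6  ⊔preds={}  new={1}  old={}  +wl: 1
  step 8. node 7  ⊔preds={0,1,3}  new={0}  old={}  +wl: 4,6
  step 9. node 0  ⊔preds={3}  new={0,1}  stable
  step 10. node 3  ⊔preds={0,1,2,3}  new={0,1,3}  stable
  step 11. node 1  ⊔preds={0,1}  new={2}  stable
  step 12. node 4  ⊔preds={0,1,2}  new={1,2}  stable
  step 13. node 6  ⊔preds={0}  new={0,1}  old={1}  +wl: 1
  step 14. node 1  ⊔preds={0,1}  new={2}  stable

Least fixpoint reached:
  node 0: {0,1}
  node 1: {2}
  node 2: {0,1,2}
  node 3: {0,1,3}
  node 4: {1,2}
  node 5: {3}
  node 6: {0,1}
  node 7: {0}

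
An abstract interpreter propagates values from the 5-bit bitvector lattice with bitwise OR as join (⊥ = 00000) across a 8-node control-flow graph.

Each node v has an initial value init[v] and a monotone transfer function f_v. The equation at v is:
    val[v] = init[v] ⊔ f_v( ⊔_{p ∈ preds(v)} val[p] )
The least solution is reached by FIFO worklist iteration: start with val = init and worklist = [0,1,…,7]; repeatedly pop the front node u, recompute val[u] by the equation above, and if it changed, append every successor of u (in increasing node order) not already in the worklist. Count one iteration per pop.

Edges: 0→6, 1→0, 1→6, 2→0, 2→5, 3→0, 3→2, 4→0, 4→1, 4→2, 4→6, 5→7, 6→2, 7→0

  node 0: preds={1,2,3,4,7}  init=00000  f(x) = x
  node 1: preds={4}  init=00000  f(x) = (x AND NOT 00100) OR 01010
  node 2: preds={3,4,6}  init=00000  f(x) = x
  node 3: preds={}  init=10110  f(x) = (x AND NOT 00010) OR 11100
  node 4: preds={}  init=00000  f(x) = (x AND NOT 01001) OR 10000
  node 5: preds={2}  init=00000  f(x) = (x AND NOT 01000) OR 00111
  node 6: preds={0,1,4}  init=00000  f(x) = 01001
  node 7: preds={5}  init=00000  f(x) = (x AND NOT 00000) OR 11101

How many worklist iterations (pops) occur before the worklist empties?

Iteration log — 14 steps:
  step 1. node 0  ⊔preds=10110  new=10110  old=00000  +wl: 
  step 2. node 1  ⊔preds=00000  new=01010  old=00000  +wl: 0
  step 3. node 2  ⊔preds=10110  new=10110  old=00000  +wl: 
  step 4. node 3  ⊔preds=00000  new=11110  old=10110  +wl: 2
  step 5. node 4  ⊔preds=00000  new=10000  old=00000  +wl: 1
  step 6. node 5  ⊔preds=10110  new=10111  old=00000  +wl: 
  step 7. node 6  ⊔preds=11110  new=01001  old=00000  +wl: 
  step 8. node 7  ⊔preds=10111  new=11111  old=00000  +wl: 
  step 9. node 0  ⊔preds=11111  new=11111  old=10110  +wl: 6
  step 10. node 2  ⊔preds=11111  new=11111  old=10110  +wl: 0,5
  step 11. node 1  ⊔preds=10000  new=11010  old=01010  +wl: 
  step 12. node 6  ⊔preds=11111  new=01001  stable
  step 13. node 0  ⊔preds=11111  new=11111  stable
  step 14. node 5  ⊔preds=11111  new=10111  stable

Least fixpoint reached:
  node 0: 11111
  node 1: 11010
  node 2: 11111
  node 3: 11110
  node 4: 10000
  node 5: 10111
  node 6: 01001
  node 7: 11111

14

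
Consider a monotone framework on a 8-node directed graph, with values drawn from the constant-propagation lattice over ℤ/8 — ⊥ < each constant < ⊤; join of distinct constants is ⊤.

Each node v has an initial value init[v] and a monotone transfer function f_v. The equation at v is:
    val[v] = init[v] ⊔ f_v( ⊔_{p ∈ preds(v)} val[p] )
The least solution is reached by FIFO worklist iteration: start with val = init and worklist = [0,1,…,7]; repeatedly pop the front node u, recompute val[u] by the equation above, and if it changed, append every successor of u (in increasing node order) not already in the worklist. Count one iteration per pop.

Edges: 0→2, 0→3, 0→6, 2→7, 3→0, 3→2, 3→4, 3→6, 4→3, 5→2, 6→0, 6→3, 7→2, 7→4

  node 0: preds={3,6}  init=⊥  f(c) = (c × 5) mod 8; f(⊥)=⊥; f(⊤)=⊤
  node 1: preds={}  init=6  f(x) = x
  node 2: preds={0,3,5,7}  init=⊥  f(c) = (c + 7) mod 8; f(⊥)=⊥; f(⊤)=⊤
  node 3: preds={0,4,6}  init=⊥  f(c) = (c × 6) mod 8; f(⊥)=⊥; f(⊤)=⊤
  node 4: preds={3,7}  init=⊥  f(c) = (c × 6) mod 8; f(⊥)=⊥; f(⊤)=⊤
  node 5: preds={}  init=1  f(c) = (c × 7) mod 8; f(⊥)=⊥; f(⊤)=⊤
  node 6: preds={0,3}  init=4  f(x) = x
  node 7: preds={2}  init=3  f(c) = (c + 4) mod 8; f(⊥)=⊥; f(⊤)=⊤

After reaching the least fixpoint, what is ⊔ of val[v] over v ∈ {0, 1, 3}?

Worklist (15 pops):
  #1 pop 0: in=4 → 4 (was ⊥); enqueue []
  #2 pop 1: in=⊥ → 6 (no change)
  #3 pop 2: in=⊤ → ⊤ (was ⊥); enqueue []
  #4 pop 3: in=4 → 0 (was ⊥); enqueue [0,2]
  #5 pop 4: in=⊤ → ⊤ (was ⊥); enqueue [3]
  #6 pop 5: in=⊥ → 1 (no change)
  #7 pop 6: in=⊤ → ⊤ (was 4); enqueue []
  #8 pop 7: in=⊤ → ⊤ (was 3); enqueue [4]
  #9 pop 0: in=⊤ → ⊤ (was 4); enqueue [6]
  #10 pop 2: in=⊤ → ⊤ (no change)
  #11 pop 3: in=⊤ → ⊤ (was 0); enqueue [0,2]
  #12 pop 4: in=⊤ → ⊤ (no change)
  #13 pop 6: in=⊤ → ⊤ (no change)
  #14 pop 0: in=⊤ → ⊤ (no change)
  #15 pop 2: in=⊤ → ⊤ (no change)

Fixpoint:
  val[0] = ⊤
  val[1] = 6
  val[2] = ⊤
  val[3] = ⊤
  val[4] = ⊤
  val[5] = 1
  val[6] = ⊤
  val[7] = ⊤

⊤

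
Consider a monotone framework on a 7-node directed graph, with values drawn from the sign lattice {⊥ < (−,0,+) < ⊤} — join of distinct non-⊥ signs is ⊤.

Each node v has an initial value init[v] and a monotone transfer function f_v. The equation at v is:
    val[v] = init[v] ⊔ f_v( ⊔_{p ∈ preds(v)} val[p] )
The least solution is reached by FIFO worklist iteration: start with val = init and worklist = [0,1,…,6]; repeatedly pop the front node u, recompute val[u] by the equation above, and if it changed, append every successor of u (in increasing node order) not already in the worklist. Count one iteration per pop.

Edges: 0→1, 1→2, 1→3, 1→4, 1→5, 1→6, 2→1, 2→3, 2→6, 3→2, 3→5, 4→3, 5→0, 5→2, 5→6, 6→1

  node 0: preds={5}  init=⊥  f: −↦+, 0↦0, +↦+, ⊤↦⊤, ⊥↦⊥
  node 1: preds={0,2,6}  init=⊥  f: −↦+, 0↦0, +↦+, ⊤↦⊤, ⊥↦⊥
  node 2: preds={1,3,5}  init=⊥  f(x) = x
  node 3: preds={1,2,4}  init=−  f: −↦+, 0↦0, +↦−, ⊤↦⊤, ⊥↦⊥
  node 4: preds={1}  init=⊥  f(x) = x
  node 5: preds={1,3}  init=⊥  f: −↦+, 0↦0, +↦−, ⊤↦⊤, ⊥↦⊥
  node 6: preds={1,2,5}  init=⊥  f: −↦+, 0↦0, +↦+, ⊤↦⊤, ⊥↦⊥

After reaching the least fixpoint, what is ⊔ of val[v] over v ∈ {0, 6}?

Trace (16 dequeues):
  [1] u=0 | in ⊥ | out ⊥ | ==
  [2] u=1 | in ⊥ | out ⊥ | ==
  [3] u=2 | in − | out − | prev ⊥ | push {1}
  [4] u=3 | in − | out ⊤ | prev − | push {2}
  [5] u=4 | in ⊥ | out ⊥ | ==
  [6] u=5 | in ⊤ | out ⊤ | prev ⊥ | push {0}
  [7] u=6 | in ⊤ | out ⊤ | prev ⊥ | push {}
  [8] u=1 | in ⊤ | out ⊤ | prev ⊥ | push {3,4,5,6}
  [9] u=2 | in ⊤ | out ⊤ | prev − | push {1}
  [10] u=0 | in ⊤ | out ⊤ | prev ⊥ | push {}
  [11] u=3 | in ⊤ | out ⊤ | ==
  [12] u=4 | in ⊤ | out ⊤ | prev ⊥ | push {3}
  [13] u=5 | in ⊤ | out ⊤ | ==
  [14] u=6 | in ⊤ | out ⊤ | ==
  [15] u=1 | in ⊤ | out ⊤ | ==
  [16] u=3 | in ⊤ | out ⊤ | ==

Converged values:
  [0] ⊤
  [1] ⊤
  [2] ⊤
  [3] ⊤
  [4] ⊤
  [5] ⊤
  [6] ⊤

⊤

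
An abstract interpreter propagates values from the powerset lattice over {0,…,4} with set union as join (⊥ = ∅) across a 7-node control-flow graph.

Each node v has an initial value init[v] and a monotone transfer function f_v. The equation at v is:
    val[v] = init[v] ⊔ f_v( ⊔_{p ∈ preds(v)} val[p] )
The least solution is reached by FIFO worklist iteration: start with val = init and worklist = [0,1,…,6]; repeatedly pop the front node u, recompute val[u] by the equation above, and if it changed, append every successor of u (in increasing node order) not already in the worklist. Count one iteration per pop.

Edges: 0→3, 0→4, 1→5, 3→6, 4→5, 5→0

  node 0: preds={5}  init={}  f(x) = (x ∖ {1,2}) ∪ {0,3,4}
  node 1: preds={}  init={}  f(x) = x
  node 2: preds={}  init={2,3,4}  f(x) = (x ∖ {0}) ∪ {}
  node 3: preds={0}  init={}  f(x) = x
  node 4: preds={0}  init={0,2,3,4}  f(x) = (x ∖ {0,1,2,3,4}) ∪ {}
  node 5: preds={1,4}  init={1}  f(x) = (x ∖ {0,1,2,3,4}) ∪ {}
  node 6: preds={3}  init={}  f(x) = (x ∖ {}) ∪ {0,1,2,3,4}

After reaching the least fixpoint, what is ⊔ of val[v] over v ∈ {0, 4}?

Trace (7 dequeues):
  [1] u=0 | in {1} | out {0,3,4} | prev {} | push {}
  [2] u=1 | in {} | out {} | ==
  [3] u=2 | in {} | out {2,3,4} | ==
  [4] u=3 | in {0,3,4} | out {0,3,4} | prev {} | push {}
  [5] u=4 | in {0,3,4} | out {0,2,3,4} | ==
  [6] u=5 | in {0,2,3,4} | out {1} | ==
  [7] u=6 | in {0,3,4} | out {0,1,2,3,4} | prev {} | push {}

Converged values:
  [0] {0,3,4}
  [1] {}
  [2] {2,3,4}
  [3] {0,3,4}
  [4] {0,2,3,4}
  [5] {1}
  [6] {0,1,2,3,4}

{0,2,3,4}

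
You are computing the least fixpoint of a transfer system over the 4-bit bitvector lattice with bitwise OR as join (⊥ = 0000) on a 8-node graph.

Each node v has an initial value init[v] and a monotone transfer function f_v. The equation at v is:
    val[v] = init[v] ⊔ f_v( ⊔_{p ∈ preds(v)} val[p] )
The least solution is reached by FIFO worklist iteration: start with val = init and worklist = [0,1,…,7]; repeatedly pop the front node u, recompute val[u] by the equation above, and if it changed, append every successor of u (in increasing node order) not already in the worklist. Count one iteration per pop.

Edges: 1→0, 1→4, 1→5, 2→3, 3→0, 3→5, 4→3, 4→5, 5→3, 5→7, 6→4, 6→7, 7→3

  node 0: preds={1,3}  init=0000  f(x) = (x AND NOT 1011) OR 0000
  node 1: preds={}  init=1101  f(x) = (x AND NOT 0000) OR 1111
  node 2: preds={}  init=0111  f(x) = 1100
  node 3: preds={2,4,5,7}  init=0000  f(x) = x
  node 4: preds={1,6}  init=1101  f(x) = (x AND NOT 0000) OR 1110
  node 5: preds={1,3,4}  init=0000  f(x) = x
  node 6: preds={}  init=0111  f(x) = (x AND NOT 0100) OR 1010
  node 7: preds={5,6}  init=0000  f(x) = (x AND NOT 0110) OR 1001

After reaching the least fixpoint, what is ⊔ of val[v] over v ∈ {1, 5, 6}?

Trace (11 dequeues):
  [1] u=0 | in 1101 | out 0100 | prev 0000 | push {}
  [2] u=1 | in 0000 | out 1111 | prev 1101 | push {0}
  [3] u=2 | in 0000 | out 1111 | prev 0111 | push {}
  [4] u=3 | in 1111 | out 1111 | prev 0000 | push {}
  [5] u=4 | in 1111 | out 1111 | prev 1101 | push {3}
  [6] u=5 | in 1111 | out 1111 | prev 0000 | push {}
  [7] u=6 | in 0000 | out 1111 | prev 0111 | push {4}
  [8] u=7 | in 1111 | out 1001 | prev 0000 | push {}
  [9] u=0 | in 1111 | out 0100 | ==
  [10] u=3 | in 1111 | out 1111 | ==
  [11] u=4 | in 1111 | out 1111 | ==

Converged values:
  [0] 0100
  [1] 1111
  [2] 1111
  [3] 1111
  [4] 1111
  [5] 1111
  [6] 1111
  [7] 1001

1111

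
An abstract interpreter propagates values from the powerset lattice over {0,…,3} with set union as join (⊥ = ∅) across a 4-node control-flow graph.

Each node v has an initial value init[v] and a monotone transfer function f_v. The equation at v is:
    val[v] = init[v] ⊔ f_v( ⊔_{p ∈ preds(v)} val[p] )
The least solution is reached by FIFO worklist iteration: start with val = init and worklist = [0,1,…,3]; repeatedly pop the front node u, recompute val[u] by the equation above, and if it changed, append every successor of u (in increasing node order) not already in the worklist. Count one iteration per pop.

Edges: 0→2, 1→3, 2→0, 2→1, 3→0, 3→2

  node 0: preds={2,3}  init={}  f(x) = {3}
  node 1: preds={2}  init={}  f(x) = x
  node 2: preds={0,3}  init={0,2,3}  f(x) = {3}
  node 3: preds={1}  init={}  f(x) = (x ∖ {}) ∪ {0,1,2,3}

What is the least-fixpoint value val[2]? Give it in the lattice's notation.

Iteration log — 6 steps:
  step 1. node 0  ⊔preds={0,2,3}  new={3}  old={}  +wl: 
  step 2. node 1  ⊔preds={0,2,3}  new={0,2,3}  old={}  +wl: 
  step 3. node 2  ⊔preds={3}  new={0,2,3}  stable
  step 4. node 3  ⊔preds={0,2,3}  new={0,1,2,3}  old={}  +wl: 0,2
  step 5. node 0  ⊔preds={0,1,2,3}  new={3}  stable
  step 6. node 2  ⊔preds={0,1,2,3}  new={0,2,3}  stable

Least fixpoint reached:
  node 0: {3}
  node 1: {0,2,3}
  node 2: {0,2,3}
  node 3: {0,1,2,3}

{0,2,3}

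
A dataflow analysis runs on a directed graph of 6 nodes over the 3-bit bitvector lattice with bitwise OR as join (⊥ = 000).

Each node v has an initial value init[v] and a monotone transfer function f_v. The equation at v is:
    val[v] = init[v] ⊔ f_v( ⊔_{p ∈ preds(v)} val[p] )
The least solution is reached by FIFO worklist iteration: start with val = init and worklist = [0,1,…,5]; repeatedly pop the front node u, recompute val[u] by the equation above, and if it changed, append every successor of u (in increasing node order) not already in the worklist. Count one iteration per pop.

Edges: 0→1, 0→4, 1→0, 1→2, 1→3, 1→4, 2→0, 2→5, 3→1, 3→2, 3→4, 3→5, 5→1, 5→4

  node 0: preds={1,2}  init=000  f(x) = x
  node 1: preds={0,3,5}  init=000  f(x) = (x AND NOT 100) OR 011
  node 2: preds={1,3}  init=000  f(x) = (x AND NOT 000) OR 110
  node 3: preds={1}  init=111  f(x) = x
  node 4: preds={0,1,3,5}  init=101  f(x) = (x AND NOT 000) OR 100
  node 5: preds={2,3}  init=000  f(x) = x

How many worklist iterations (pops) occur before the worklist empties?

Trace (9 dequeues):
  [1] u=0 | in 000 | out 000 | ==
  [2] u=1 | in 111 | out 011 | prev 000 | push {0}
  [3] u=2 | in 111 | out 111 | prev 000 | push {}
  [4] u=3 | in 011 | out 111 | ==
  [5] u=4 | in 111 | out 111 | prev 101 | push {}
  [6] u=5 | in 111 | out 111 | prev 000 | push {1,4}
  [7] u=0 | in 111 | out 111 | prev 000 | push {}
  [8] u=1 | in 111 | out 011 | ==
  [9] u=4 | in 111 | out 111 | ==

Converged values:
  [0] 111
  [1] 011
  [2] 111
  [3] 111
  [4] 111
  [5] 111

9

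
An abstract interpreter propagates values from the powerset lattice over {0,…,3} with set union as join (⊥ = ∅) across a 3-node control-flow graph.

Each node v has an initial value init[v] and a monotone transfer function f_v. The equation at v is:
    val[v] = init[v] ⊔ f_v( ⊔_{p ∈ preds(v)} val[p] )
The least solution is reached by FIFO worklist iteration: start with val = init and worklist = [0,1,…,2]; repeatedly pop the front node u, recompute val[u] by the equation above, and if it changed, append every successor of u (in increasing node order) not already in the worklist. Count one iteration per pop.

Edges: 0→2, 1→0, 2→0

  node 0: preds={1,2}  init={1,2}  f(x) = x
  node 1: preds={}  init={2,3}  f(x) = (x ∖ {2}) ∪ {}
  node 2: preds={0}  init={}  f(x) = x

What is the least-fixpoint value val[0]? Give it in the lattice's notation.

Iteration log — 4 steps:
  step 1. node 0  ⊔preds={2,3}  new={1,2,3}  old={1,2}  +wl: 
  step 2. node 1  ⊔preds={}  new={2,3}  stable
  step 3. node 2  ⊔preds={1,2,3}  new={1,2,3}  old={}  +wl: 0
  step 4. node 0  ⊔preds={1,2,3}  new={1,2,3}  stable

Least fixpoint reached:
  node 0: {1,2,3}
  node 1: {2,3}
  node 2: {1,2,3}

{1,2,3}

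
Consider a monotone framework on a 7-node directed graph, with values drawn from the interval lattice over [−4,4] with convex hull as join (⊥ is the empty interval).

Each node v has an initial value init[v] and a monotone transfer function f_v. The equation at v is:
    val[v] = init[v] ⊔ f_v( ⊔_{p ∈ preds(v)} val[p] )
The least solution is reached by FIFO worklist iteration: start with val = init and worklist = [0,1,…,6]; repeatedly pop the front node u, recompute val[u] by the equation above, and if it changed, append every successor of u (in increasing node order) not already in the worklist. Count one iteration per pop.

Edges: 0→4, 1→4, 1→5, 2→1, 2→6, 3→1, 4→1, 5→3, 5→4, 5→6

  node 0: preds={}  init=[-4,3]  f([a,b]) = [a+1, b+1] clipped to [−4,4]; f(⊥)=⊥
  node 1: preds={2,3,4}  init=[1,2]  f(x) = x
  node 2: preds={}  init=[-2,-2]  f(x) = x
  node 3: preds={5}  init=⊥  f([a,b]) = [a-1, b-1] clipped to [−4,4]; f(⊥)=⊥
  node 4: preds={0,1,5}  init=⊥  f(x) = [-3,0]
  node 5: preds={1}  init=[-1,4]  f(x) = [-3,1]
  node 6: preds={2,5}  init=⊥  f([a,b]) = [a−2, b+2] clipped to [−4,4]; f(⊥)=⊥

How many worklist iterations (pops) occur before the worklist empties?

Iteration log — 14 steps:
  step 1. node 0  ⊔preds=⊥  new=[-4,3]  stable
  step 2. node 1  ⊔preds=[-2,-2]  new=[-2,2]  old=[1,2]  +wl: 
  step 3. node 2  ⊔preds=⊥  new=[-2,-2]  stable
  step 4. node 3  ⊔preds=[-1,4]  new=[-2,3]  old=⊥  +wl: 1
  step 5. node 4  ⊔preds=[-4,4]  new=[-3,0]  old=⊥  +wl: 
  step 6. node 5  ⊔preds=[-2,2]  new=[-3,4]  old=[-1,4]  +wl: 3,4
  step 7. node 6  ⊔preds=[-3,4]  new=[-4,4]  old=⊥  +wl: 
  step 8. node 1  ⊔preds=[-3,3]  new=[-3,3]  old=[-2,2]  +wl: 5
  step 9. node 3  ⊔preds=[-3,4]  new=[-4,3]  old=[-2,3]  +wl: 1
  step 10. node 4  ⊔preds=[-4,4]  new=[-3,0]  stable
  step 11. node 5  ⊔preds=[-3,3]  new=[-3,4]  stable
  step 12. node 1  ⊔preds=[-4,3]  new=[-4,3]  old=[-3,3]  +wl: 4,5
  step 13. node 4  ⊔preds=[-4,4]  new=[-3,0]  stable
  step 14. node 5  ⊔preds=[-4,3]  new=[-3,4]  stable

Least fixpoint reached:
  node 0: [-4,3]
  node 1: [-4,3]
  node 2: [-2,-2]
  node 3: [-4,3]
  node 4: [-3,0]
  node 5: [-3,4]
  node 6: [-4,4]

14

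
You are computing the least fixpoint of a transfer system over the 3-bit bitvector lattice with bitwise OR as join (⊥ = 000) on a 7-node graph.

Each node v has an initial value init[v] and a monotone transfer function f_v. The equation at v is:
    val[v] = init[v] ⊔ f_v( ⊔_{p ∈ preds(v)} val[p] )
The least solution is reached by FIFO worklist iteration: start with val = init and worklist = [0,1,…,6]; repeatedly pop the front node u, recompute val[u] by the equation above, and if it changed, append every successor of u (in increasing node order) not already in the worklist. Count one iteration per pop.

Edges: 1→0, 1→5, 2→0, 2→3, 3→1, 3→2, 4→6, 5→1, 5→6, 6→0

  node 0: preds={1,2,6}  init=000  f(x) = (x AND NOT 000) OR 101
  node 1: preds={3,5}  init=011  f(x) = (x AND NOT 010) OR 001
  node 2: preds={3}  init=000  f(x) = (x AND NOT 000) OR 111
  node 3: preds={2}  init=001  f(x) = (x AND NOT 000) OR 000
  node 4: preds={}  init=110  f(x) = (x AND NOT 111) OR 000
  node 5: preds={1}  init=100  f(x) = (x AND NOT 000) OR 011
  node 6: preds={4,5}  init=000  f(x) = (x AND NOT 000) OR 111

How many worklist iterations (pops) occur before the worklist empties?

10

Worklist (10 pops):
  #1 pop 0: in=011 → 111 (was 000); enqueue []
  #2 pop 1: in=101 → 111 (was 011); enqueue [0]
  #3 pop 2: in=001 → 111 (was 000); enqueue []
  #4 pop 3: in=111 → 111 (was 001); enqueue [1,2]
  #5 pop 4: in=000 → 110 (no change)
  #6 pop 5: in=111 → 111 (was 100); enqueue []
  #7 pop 6: in=111 → 111 (was 000); enqueue []
  #8 pop 0: in=111 → 111 (no change)
  #9 pop 1: in=111 → 111 (no change)
  #10 pop 2: in=111 → 111 (no change)

Fixpoint:
  val[0] = 111
  val[1] = 111
  val[2] = 111
  val[3] = 111
  val[4] = 110
  val[5] = 111
  val[6] = 111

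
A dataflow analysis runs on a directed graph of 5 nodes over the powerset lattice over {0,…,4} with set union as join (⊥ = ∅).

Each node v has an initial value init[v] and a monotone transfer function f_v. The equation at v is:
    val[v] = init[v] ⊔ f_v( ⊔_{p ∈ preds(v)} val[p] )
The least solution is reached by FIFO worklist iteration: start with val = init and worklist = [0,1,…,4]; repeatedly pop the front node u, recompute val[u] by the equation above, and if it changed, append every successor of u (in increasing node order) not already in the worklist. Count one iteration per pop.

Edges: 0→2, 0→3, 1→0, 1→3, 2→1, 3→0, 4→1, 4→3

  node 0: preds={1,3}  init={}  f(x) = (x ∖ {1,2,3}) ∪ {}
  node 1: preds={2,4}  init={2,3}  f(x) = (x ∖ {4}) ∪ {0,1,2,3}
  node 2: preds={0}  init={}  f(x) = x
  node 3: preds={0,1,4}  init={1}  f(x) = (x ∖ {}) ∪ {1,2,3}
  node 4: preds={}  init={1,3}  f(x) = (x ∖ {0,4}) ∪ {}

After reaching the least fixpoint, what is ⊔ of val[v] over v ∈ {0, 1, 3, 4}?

{0,1,2,3}

Trace (9 dequeues):
  [1] u=0 | in {1,2,3} | out {} | ==
  [2] u=1 | in {1,3} | out {0,1,2,3} | prev {2,3} | push {0}
  [3] u=2 | in {} | out {} | ==
  [4] u=3 | in {0,1,2,3} | out {0,1,2,3} | prev {1} | push {}
  [5] u=4 | in {} | out {1,3} | ==
  [6] u=0 | in {0,1,2,3} | out {0} | prev {} | push {2,3}
  [7] u=2 | in {0} | out {0} | prev {} | push {1}
  [8] u=3 | in {0,1,2,3} | out {0,1,2,3} | ==
  [9] u=1 | in {0,1,3} | out {0,1,2,3} | ==

Converged values:
  [0] {0}
  [1] {0,1,2,3}
  [2] {0}
  [3] {0,1,2,3}
  [4] {1,3}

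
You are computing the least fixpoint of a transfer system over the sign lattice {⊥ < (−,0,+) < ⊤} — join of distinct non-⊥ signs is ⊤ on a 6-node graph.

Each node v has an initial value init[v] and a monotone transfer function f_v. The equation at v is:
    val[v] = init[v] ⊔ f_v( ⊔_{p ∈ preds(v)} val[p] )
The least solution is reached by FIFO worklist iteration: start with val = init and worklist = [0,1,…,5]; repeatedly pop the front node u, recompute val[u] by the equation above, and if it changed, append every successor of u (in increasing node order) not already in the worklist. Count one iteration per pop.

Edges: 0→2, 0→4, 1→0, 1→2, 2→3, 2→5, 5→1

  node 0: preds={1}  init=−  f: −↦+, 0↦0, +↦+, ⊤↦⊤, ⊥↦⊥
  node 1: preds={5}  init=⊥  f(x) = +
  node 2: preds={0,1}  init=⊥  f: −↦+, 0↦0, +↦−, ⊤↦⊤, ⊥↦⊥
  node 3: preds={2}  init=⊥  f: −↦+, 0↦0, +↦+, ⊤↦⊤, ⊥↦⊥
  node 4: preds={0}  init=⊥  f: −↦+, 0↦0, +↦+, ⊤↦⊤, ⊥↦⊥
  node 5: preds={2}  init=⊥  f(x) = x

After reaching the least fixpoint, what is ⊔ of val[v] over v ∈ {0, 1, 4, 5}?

Worklist (10 pops):
  #1 pop 0: in=⊥ → − (no change)
  #2 pop 1: in=⊥ → + (was ⊥); enqueue [0]
  #3 pop 2: in=⊤ → ⊤ (was ⊥); enqueue []
  #4 pop 3: in=⊤ → ⊤ (was ⊥); enqueue []
  #5 pop 4: in=− → + (was ⊥); enqueue []
  #6 pop 5: in=⊤ → ⊤ (was ⊥); enqueue [1]
  #7 pop 0: in=+ → ⊤ (was −); enqueue [2,4]
  #8 pop 1: in=⊤ → + (no change)
  #9 pop 2: in=⊤ → ⊤ (no change)
  #10 pop 4: in=⊤ → ⊤ (was +); enqueue []

Fixpoint:
  val[0] = ⊤
  val[1] = +
  val[2] = ⊤
  val[3] = ⊤
  val[4] = ⊤
  val[5] = ⊤

⊤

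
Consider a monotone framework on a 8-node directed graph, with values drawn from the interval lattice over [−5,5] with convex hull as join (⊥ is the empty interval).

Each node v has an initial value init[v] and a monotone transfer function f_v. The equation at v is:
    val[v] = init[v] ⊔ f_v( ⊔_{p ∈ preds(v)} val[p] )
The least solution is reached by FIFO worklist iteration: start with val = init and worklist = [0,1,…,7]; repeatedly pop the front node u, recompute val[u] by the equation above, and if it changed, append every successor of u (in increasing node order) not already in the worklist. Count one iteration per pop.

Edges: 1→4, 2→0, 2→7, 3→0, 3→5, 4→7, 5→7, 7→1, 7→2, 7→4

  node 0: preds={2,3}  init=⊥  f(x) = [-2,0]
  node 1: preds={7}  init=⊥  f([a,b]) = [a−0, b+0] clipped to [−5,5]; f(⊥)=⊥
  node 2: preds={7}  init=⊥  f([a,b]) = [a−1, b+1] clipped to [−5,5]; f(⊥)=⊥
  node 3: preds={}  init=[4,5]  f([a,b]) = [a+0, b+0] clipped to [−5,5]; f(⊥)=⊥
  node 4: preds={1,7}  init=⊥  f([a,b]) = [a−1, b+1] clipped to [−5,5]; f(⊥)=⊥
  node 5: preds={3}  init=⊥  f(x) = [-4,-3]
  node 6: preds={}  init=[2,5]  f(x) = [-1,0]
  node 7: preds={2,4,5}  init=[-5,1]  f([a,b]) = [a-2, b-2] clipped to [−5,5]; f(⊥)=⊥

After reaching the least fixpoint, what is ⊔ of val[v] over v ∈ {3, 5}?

Trace (9 dequeues):
  [1] u=0 | in [4,5] | out [-2,0] | prev ⊥ | push {}
  [2] u=1 | in [-5,1] | out [-5,1] | prev ⊥ | push {}
  [3] u=2 | in [-5,1] | out [-5,2] | prev ⊥ | push {0}
  [4] u=3 | in ⊥ | out [4,5] | ==
  [5] u=4 | in [-5,1] | out [-5,2] | prev ⊥ | push {}
  [6] u=5 | in [4,5] | out [-4,-3] | prev ⊥ | push {}
  [7] u=6 | in ⊥ | out [-1,5] | prev [2,5] | push {}
  [8] u=7 | in [-5,2] | out [-5,1] | ==
  [9] u=0 | in [-5,5] | out [-2,0] | ==

Converged values:
  [0] [-2,0]
  [1] [-5,1]
  [2] [-5,2]
  [3] [4,5]
  [4] [-5,2]
  [5] [-4,-3]
  [6] [-1,5]
  [7] [-5,1]

[-4,5]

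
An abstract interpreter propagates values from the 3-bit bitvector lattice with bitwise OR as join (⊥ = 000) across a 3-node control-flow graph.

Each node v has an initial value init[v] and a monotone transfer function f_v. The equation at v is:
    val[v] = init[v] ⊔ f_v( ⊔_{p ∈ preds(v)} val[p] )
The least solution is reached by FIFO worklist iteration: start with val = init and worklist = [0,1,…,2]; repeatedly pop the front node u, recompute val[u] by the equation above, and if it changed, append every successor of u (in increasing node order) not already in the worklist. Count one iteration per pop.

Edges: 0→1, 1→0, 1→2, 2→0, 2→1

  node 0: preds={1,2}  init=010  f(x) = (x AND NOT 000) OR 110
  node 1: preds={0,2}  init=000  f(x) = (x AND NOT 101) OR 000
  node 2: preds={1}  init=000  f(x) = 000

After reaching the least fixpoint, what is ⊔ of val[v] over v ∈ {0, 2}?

Trace (4 dequeues):
  [1] u=0 | in 000 | out 110 | prev 010 | push {}
  [2] u=1 | in 110 | out 010 | prev 000 | push {0}
  [3] u=2 | in 010 | out 000 | ==
  [4] u=0 | in 010 | out 110 | ==

Converged values:
  [0] 110
  [1] 010
  [2] 000

110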